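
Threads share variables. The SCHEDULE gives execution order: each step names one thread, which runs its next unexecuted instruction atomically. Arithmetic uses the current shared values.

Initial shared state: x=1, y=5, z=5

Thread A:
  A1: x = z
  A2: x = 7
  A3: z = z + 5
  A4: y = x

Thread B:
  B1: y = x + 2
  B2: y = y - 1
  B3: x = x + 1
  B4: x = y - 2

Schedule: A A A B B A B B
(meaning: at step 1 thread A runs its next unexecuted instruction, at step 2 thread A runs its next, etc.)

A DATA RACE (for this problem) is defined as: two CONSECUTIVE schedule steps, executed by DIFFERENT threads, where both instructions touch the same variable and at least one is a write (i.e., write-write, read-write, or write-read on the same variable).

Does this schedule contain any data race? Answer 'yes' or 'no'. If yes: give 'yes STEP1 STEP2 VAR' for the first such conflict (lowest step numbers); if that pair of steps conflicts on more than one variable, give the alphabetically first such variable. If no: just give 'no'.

Steps 1,2: same thread (A). No race.
Steps 2,3: same thread (A). No race.
Steps 3,4: A(r=z,w=z) vs B(r=x,w=y). No conflict.
Steps 4,5: same thread (B). No race.
Steps 5,6: B(y = y - 1) vs A(y = x). RACE on y (W-W).
Steps 6,7: A(y = x) vs B(x = x + 1). RACE on x (R-W).
Steps 7,8: same thread (B). No race.
First conflict at steps 5,6.

Answer: yes 5 6 y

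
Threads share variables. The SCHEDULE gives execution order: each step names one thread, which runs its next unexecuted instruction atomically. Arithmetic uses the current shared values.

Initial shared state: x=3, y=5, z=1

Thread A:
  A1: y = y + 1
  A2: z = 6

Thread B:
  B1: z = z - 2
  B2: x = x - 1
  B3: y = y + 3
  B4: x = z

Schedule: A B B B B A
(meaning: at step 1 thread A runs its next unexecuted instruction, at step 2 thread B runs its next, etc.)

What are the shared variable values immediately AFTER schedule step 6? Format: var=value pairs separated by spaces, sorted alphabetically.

Step 1: thread A executes A1 (y = y + 1). Shared: x=3 y=6 z=1. PCs: A@1 B@0
Step 2: thread B executes B1 (z = z - 2). Shared: x=3 y=6 z=-1. PCs: A@1 B@1
Step 3: thread B executes B2 (x = x - 1). Shared: x=2 y=6 z=-1. PCs: A@1 B@2
Step 4: thread B executes B3 (y = y + 3). Shared: x=2 y=9 z=-1. PCs: A@1 B@3
Step 5: thread B executes B4 (x = z). Shared: x=-1 y=9 z=-1. PCs: A@1 B@4
Step 6: thread A executes A2 (z = 6). Shared: x=-1 y=9 z=6. PCs: A@2 B@4

Answer: x=-1 y=9 z=6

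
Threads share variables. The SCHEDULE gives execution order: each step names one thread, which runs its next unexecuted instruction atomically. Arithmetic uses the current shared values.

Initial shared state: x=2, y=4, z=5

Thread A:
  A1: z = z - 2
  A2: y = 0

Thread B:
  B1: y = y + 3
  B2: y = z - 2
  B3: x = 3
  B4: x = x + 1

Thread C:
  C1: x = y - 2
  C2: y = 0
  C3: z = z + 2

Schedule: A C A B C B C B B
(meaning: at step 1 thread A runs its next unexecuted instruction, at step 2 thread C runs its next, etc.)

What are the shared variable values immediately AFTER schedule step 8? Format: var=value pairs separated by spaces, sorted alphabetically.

Step 1: thread A executes A1 (z = z - 2). Shared: x=2 y=4 z=3. PCs: A@1 B@0 C@0
Step 2: thread C executes C1 (x = y - 2). Shared: x=2 y=4 z=3. PCs: A@1 B@0 C@1
Step 3: thread A executes A2 (y = 0). Shared: x=2 y=0 z=3. PCs: A@2 B@0 C@1
Step 4: thread B executes B1 (y = y + 3). Shared: x=2 y=3 z=3. PCs: A@2 B@1 C@1
Step 5: thread C executes C2 (y = 0). Shared: x=2 y=0 z=3. PCs: A@2 B@1 C@2
Step 6: thread B executes B2 (y = z - 2). Shared: x=2 y=1 z=3. PCs: A@2 B@2 C@2
Step 7: thread C executes C3 (z = z + 2). Shared: x=2 y=1 z=5. PCs: A@2 B@2 C@3
Step 8: thread B executes B3 (x = 3). Shared: x=3 y=1 z=5. PCs: A@2 B@3 C@3

Answer: x=3 y=1 z=5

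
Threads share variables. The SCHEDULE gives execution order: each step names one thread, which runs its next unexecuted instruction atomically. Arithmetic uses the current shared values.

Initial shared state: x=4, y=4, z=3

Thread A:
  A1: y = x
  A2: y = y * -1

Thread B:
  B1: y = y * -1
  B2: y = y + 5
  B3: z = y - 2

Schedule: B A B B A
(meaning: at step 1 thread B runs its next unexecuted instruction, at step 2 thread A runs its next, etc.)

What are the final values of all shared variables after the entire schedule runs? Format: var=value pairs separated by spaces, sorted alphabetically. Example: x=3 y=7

Answer: x=4 y=-9 z=7

Derivation:
Step 1: thread B executes B1 (y = y * -1). Shared: x=4 y=-4 z=3. PCs: A@0 B@1
Step 2: thread A executes A1 (y = x). Shared: x=4 y=4 z=3. PCs: A@1 B@1
Step 3: thread B executes B2 (y = y + 5). Shared: x=4 y=9 z=3. PCs: A@1 B@2
Step 4: thread B executes B3 (z = y - 2). Shared: x=4 y=9 z=7. PCs: A@1 B@3
Step 5: thread A executes A2 (y = y * -1). Shared: x=4 y=-9 z=7. PCs: A@2 B@3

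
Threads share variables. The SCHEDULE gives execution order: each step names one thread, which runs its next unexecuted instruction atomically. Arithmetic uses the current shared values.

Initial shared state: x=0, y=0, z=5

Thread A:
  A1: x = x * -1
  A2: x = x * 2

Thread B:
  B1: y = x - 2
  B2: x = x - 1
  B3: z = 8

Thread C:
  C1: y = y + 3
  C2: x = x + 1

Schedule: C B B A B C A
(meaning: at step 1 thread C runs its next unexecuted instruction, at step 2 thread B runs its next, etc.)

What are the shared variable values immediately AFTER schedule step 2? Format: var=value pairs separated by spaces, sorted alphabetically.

Answer: x=0 y=-2 z=5

Derivation:
Step 1: thread C executes C1 (y = y + 3). Shared: x=0 y=3 z=5. PCs: A@0 B@0 C@1
Step 2: thread B executes B1 (y = x - 2). Shared: x=0 y=-2 z=5. PCs: A@0 B@1 C@1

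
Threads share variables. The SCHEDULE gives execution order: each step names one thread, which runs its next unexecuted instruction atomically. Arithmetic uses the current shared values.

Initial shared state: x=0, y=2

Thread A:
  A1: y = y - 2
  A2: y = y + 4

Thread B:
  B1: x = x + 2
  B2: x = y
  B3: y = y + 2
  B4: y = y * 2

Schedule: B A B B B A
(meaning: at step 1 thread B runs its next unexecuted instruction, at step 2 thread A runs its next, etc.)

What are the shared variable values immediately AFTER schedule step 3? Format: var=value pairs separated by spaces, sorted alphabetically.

Step 1: thread B executes B1 (x = x + 2). Shared: x=2 y=2. PCs: A@0 B@1
Step 2: thread A executes A1 (y = y - 2). Shared: x=2 y=0. PCs: A@1 B@1
Step 3: thread B executes B2 (x = y). Shared: x=0 y=0. PCs: A@1 B@2

Answer: x=0 y=0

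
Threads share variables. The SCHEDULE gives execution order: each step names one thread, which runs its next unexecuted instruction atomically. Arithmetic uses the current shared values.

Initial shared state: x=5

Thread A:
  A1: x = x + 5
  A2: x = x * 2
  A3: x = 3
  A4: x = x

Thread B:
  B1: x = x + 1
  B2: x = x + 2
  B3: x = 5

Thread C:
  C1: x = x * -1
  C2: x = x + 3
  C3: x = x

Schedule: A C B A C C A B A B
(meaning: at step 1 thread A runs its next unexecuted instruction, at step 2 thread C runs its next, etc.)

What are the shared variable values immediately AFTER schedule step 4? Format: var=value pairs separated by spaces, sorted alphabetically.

Step 1: thread A executes A1 (x = x + 5). Shared: x=10. PCs: A@1 B@0 C@0
Step 2: thread C executes C1 (x = x * -1). Shared: x=-10. PCs: A@1 B@0 C@1
Step 3: thread B executes B1 (x = x + 1). Shared: x=-9. PCs: A@1 B@1 C@1
Step 4: thread A executes A2 (x = x * 2). Shared: x=-18. PCs: A@2 B@1 C@1

Answer: x=-18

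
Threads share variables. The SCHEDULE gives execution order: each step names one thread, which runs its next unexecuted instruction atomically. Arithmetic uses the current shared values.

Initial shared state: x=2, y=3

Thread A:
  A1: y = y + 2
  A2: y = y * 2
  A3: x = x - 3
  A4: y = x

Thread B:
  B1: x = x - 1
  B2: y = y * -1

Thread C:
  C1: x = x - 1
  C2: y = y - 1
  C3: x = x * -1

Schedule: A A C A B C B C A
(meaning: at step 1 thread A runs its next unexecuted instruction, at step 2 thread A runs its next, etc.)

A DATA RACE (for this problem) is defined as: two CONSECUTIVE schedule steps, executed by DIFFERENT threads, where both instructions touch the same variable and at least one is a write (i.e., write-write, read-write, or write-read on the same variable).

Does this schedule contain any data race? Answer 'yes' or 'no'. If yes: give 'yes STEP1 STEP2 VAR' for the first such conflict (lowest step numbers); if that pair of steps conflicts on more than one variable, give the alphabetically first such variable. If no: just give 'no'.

Steps 1,2: same thread (A). No race.
Steps 2,3: A(r=y,w=y) vs C(r=x,w=x). No conflict.
Steps 3,4: C(x = x - 1) vs A(x = x - 3). RACE on x (W-W).
Steps 4,5: A(x = x - 3) vs B(x = x - 1). RACE on x (W-W).
Steps 5,6: B(r=x,w=x) vs C(r=y,w=y). No conflict.
Steps 6,7: C(y = y - 1) vs B(y = y * -1). RACE on y (W-W).
Steps 7,8: B(r=y,w=y) vs C(r=x,w=x). No conflict.
Steps 8,9: C(x = x * -1) vs A(y = x). RACE on x (W-R).
First conflict at steps 3,4.

Answer: yes 3 4 x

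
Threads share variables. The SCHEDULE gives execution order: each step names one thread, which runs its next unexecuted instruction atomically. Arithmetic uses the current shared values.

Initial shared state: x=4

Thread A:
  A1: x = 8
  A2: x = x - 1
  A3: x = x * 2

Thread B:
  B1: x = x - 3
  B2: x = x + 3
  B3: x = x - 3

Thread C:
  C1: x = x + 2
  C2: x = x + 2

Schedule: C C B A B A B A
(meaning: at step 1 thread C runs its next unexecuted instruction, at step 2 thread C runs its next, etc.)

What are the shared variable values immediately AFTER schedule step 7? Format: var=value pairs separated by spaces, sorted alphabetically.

Answer: x=7

Derivation:
Step 1: thread C executes C1 (x = x + 2). Shared: x=6. PCs: A@0 B@0 C@1
Step 2: thread C executes C2 (x = x + 2). Shared: x=8. PCs: A@0 B@0 C@2
Step 3: thread B executes B1 (x = x - 3). Shared: x=5. PCs: A@0 B@1 C@2
Step 4: thread A executes A1 (x = 8). Shared: x=8. PCs: A@1 B@1 C@2
Step 5: thread B executes B2 (x = x + 3). Shared: x=11. PCs: A@1 B@2 C@2
Step 6: thread A executes A2 (x = x - 1). Shared: x=10. PCs: A@2 B@2 C@2
Step 7: thread B executes B3 (x = x - 3). Shared: x=7. PCs: A@2 B@3 C@2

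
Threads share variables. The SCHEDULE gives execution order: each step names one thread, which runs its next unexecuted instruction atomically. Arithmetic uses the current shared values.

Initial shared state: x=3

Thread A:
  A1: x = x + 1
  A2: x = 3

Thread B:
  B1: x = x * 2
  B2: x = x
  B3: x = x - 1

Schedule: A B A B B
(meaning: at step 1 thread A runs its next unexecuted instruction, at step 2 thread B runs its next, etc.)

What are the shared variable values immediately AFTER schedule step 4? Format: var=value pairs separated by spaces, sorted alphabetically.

Answer: x=3

Derivation:
Step 1: thread A executes A1 (x = x + 1). Shared: x=4. PCs: A@1 B@0
Step 2: thread B executes B1 (x = x * 2). Shared: x=8. PCs: A@1 B@1
Step 3: thread A executes A2 (x = 3). Shared: x=3. PCs: A@2 B@1
Step 4: thread B executes B2 (x = x). Shared: x=3. PCs: A@2 B@2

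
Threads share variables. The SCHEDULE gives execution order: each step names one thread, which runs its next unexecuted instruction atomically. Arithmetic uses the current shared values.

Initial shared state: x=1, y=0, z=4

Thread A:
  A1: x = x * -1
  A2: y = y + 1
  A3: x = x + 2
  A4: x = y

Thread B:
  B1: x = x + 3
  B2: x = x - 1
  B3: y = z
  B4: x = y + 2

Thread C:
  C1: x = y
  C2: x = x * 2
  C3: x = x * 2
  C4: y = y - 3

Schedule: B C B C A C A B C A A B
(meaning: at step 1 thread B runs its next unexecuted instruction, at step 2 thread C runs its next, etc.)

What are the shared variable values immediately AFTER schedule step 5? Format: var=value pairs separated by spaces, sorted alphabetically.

Answer: x=2 y=0 z=4

Derivation:
Step 1: thread B executes B1 (x = x + 3). Shared: x=4 y=0 z=4. PCs: A@0 B@1 C@0
Step 2: thread C executes C1 (x = y). Shared: x=0 y=0 z=4. PCs: A@0 B@1 C@1
Step 3: thread B executes B2 (x = x - 1). Shared: x=-1 y=0 z=4. PCs: A@0 B@2 C@1
Step 4: thread C executes C2 (x = x * 2). Shared: x=-2 y=0 z=4. PCs: A@0 B@2 C@2
Step 5: thread A executes A1 (x = x * -1). Shared: x=2 y=0 z=4. PCs: A@1 B@2 C@2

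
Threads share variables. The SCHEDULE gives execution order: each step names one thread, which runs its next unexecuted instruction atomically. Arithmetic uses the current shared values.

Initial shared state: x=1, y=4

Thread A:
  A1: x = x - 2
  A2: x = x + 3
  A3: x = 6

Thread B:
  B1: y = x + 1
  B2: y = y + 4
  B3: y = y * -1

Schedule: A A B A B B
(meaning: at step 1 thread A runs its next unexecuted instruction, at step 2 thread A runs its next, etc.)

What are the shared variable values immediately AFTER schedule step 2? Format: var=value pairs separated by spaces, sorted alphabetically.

Step 1: thread A executes A1 (x = x - 2). Shared: x=-1 y=4. PCs: A@1 B@0
Step 2: thread A executes A2 (x = x + 3). Shared: x=2 y=4. PCs: A@2 B@0

Answer: x=2 y=4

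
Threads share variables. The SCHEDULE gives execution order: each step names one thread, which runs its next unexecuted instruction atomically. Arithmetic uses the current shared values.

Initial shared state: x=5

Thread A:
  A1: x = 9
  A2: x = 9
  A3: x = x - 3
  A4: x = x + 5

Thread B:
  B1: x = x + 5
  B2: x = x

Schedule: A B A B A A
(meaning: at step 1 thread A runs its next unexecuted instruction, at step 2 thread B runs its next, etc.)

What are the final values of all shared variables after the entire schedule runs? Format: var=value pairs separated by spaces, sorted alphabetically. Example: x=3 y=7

Step 1: thread A executes A1 (x = 9). Shared: x=9. PCs: A@1 B@0
Step 2: thread B executes B1 (x = x + 5). Shared: x=14. PCs: A@1 B@1
Step 3: thread A executes A2 (x = 9). Shared: x=9. PCs: A@2 B@1
Step 4: thread B executes B2 (x = x). Shared: x=9. PCs: A@2 B@2
Step 5: thread A executes A3 (x = x - 3). Shared: x=6. PCs: A@3 B@2
Step 6: thread A executes A4 (x = x + 5). Shared: x=11. PCs: A@4 B@2

Answer: x=11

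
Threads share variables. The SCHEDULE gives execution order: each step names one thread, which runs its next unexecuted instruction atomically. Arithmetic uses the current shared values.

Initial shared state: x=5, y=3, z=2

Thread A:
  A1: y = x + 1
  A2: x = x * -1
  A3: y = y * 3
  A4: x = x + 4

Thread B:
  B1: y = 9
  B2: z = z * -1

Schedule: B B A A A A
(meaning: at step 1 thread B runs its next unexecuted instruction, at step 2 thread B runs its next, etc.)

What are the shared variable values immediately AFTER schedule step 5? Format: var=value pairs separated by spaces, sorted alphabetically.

Step 1: thread B executes B1 (y = 9). Shared: x=5 y=9 z=2. PCs: A@0 B@1
Step 2: thread B executes B2 (z = z * -1). Shared: x=5 y=9 z=-2. PCs: A@0 B@2
Step 3: thread A executes A1 (y = x + 1). Shared: x=5 y=6 z=-2. PCs: A@1 B@2
Step 4: thread A executes A2 (x = x * -1). Shared: x=-5 y=6 z=-2. PCs: A@2 B@2
Step 5: thread A executes A3 (y = y * 3). Shared: x=-5 y=18 z=-2. PCs: A@3 B@2

Answer: x=-5 y=18 z=-2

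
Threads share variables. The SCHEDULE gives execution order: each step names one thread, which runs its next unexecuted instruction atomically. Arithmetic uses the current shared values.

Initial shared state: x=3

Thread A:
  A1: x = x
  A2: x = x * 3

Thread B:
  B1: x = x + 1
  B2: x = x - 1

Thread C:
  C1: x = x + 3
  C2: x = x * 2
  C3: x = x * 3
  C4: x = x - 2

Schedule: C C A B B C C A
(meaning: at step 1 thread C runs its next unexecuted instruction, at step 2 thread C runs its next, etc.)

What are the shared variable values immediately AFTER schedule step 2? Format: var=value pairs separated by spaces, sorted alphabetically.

Answer: x=12

Derivation:
Step 1: thread C executes C1 (x = x + 3). Shared: x=6. PCs: A@0 B@0 C@1
Step 2: thread C executes C2 (x = x * 2). Shared: x=12. PCs: A@0 B@0 C@2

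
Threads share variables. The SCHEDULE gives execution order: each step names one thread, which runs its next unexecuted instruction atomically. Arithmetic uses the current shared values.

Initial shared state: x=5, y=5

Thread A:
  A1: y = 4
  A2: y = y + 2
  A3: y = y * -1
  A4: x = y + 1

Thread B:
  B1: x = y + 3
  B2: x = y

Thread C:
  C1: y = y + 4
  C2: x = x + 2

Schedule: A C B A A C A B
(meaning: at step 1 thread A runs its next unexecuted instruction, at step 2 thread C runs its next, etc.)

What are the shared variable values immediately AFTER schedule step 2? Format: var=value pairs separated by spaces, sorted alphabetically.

Answer: x=5 y=8

Derivation:
Step 1: thread A executes A1 (y = 4). Shared: x=5 y=4. PCs: A@1 B@0 C@0
Step 2: thread C executes C1 (y = y + 4). Shared: x=5 y=8. PCs: A@1 B@0 C@1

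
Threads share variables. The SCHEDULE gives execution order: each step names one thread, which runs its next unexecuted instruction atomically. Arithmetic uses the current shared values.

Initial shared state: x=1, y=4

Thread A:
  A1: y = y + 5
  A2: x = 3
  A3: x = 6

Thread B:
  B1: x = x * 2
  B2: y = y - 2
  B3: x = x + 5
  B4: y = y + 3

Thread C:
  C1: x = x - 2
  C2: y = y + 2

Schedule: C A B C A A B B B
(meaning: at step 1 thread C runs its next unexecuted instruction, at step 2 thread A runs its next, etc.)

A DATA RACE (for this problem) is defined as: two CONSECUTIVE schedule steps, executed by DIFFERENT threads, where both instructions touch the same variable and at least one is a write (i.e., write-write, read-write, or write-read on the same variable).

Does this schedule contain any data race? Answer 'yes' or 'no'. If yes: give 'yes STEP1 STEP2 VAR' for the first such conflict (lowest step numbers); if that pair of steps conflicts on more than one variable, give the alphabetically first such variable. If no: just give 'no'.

Steps 1,2: C(r=x,w=x) vs A(r=y,w=y). No conflict.
Steps 2,3: A(r=y,w=y) vs B(r=x,w=x). No conflict.
Steps 3,4: B(r=x,w=x) vs C(r=y,w=y). No conflict.
Steps 4,5: C(r=y,w=y) vs A(r=-,w=x). No conflict.
Steps 5,6: same thread (A). No race.
Steps 6,7: A(r=-,w=x) vs B(r=y,w=y). No conflict.
Steps 7,8: same thread (B). No race.
Steps 8,9: same thread (B). No race.

Answer: no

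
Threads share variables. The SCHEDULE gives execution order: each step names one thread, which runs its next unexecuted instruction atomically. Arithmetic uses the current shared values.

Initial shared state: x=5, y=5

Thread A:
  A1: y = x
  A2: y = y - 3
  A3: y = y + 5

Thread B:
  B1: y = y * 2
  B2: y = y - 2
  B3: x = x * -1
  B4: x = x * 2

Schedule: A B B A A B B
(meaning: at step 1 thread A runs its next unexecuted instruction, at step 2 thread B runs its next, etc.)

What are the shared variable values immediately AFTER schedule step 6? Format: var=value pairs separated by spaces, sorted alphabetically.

Step 1: thread A executes A1 (y = x). Shared: x=5 y=5. PCs: A@1 B@0
Step 2: thread B executes B1 (y = y * 2). Shared: x=5 y=10. PCs: A@1 B@1
Step 3: thread B executes B2 (y = y - 2). Shared: x=5 y=8. PCs: A@1 B@2
Step 4: thread A executes A2 (y = y - 3). Shared: x=5 y=5. PCs: A@2 B@2
Step 5: thread A executes A3 (y = y + 5). Shared: x=5 y=10. PCs: A@3 B@2
Step 6: thread B executes B3 (x = x * -1). Shared: x=-5 y=10. PCs: A@3 B@3

Answer: x=-5 y=10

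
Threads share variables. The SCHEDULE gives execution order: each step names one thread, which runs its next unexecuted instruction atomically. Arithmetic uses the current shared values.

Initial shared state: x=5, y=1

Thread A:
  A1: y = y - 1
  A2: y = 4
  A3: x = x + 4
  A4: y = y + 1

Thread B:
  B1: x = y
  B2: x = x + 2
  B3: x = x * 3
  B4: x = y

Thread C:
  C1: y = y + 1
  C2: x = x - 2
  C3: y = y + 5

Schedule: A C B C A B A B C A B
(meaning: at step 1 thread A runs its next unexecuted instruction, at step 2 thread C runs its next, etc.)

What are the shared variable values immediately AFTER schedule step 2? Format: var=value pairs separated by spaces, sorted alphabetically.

Answer: x=5 y=1

Derivation:
Step 1: thread A executes A1 (y = y - 1). Shared: x=5 y=0. PCs: A@1 B@0 C@0
Step 2: thread C executes C1 (y = y + 1). Shared: x=5 y=1. PCs: A@1 B@0 C@1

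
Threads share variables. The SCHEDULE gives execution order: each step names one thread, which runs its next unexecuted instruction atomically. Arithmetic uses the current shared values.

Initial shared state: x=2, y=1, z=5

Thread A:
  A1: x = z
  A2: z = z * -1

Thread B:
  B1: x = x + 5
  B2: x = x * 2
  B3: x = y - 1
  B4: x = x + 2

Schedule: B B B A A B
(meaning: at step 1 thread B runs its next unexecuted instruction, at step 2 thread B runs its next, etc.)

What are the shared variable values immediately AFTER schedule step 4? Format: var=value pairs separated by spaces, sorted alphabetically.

Step 1: thread B executes B1 (x = x + 5). Shared: x=7 y=1 z=5. PCs: A@0 B@1
Step 2: thread B executes B2 (x = x * 2). Shared: x=14 y=1 z=5. PCs: A@0 B@2
Step 3: thread B executes B3 (x = y - 1). Shared: x=0 y=1 z=5. PCs: A@0 B@3
Step 4: thread A executes A1 (x = z). Shared: x=5 y=1 z=5. PCs: A@1 B@3

Answer: x=5 y=1 z=5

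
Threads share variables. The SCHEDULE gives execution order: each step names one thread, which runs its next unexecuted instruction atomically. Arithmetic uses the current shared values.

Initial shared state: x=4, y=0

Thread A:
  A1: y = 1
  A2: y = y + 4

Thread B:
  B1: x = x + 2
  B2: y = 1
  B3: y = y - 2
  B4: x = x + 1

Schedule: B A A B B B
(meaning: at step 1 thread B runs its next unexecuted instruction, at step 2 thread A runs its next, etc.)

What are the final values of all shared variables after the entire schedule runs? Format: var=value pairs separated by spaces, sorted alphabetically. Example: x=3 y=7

Step 1: thread B executes B1 (x = x + 2). Shared: x=6 y=0. PCs: A@0 B@1
Step 2: thread A executes A1 (y = 1). Shared: x=6 y=1. PCs: A@1 B@1
Step 3: thread A executes A2 (y = y + 4). Shared: x=6 y=5. PCs: A@2 B@1
Step 4: thread B executes B2 (y = 1). Shared: x=6 y=1. PCs: A@2 B@2
Step 5: thread B executes B3 (y = y - 2). Shared: x=6 y=-1. PCs: A@2 B@3
Step 6: thread B executes B4 (x = x + 1). Shared: x=7 y=-1. PCs: A@2 B@4

Answer: x=7 y=-1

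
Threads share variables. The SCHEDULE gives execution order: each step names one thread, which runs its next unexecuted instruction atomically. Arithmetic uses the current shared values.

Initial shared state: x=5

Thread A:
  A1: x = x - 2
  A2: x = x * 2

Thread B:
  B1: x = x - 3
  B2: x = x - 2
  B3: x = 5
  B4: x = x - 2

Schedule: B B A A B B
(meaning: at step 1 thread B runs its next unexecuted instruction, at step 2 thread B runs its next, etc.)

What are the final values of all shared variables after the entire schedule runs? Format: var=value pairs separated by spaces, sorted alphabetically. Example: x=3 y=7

Step 1: thread B executes B1 (x = x - 3). Shared: x=2. PCs: A@0 B@1
Step 2: thread B executes B2 (x = x - 2). Shared: x=0. PCs: A@0 B@2
Step 3: thread A executes A1 (x = x - 2). Shared: x=-2. PCs: A@1 B@2
Step 4: thread A executes A2 (x = x * 2). Shared: x=-4. PCs: A@2 B@2
Step 5: thread B executes B3 (x = 5). Shared: x=5. PCs: A@2 B@3
Step 6: thread B executes B4 (x = x - 2). Shared: x=3. PCs: A@2 B@4

Answer: x=3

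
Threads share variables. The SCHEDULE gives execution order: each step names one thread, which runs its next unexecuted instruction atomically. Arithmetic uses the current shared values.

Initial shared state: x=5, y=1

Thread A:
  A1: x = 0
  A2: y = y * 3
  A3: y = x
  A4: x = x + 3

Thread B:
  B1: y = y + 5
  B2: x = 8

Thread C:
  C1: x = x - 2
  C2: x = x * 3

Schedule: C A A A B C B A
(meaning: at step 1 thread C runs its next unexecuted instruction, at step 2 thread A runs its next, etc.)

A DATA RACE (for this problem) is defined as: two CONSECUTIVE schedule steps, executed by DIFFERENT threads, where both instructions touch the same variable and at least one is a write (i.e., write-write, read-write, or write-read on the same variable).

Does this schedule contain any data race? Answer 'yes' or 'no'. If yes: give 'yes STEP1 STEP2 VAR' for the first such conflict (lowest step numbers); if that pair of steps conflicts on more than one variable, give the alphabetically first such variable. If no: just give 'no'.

Steps 1,2: C(x = x - 2) vs A(x = 0). RACE on x (W-W).
Steps 2,3: same thread (A). No race.
Steps 3,4: same thread (A). No race.
Steps 4,5: A(y = x) vs B(y = y + 5). RACE on y (W-W).
Steps 5,6: B(r=y,w=y) vs C(r=x,w=x). No conflict.
Steps 6,7: C(x = x * 3) vs B(x = 8). RACE on x (W-W).
Steps 7,8: B(x = 8) vs A(x = x + 3). RACE on x (W-W).
First conflict at steps 1,2.

Answer: yes 1 2 x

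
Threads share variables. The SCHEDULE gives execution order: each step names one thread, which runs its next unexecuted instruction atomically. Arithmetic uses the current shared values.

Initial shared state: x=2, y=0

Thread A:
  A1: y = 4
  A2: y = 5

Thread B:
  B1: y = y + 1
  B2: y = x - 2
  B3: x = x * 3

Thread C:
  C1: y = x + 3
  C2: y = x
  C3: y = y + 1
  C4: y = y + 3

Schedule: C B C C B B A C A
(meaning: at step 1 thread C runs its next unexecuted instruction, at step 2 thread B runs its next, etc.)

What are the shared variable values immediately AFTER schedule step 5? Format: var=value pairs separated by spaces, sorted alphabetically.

Answer: x=2 y=0

Derivation:
Step 1: thread C executes C1 (y = x + 3). Shared: x=2 y=5. PCs: A@0 B@0 C@1
Step 2: thread B executes B1 (y = y + 1). Shared: x=2 y=6. PCs: A@0 B@1 C@1
Step 3: thread C executes C2 (y = x). Shared: x=2 y=2. PCs: A@0 B@1 C@2
Step 4: thread C executes C3 (y = y + 1). Shared: x=2 y=3. PCs: A@0 B@1 C@3
Step 5: thread B executes B2 (y = x - 2). Shared: x=2 y=0. PCs: A@0 B@2 C@3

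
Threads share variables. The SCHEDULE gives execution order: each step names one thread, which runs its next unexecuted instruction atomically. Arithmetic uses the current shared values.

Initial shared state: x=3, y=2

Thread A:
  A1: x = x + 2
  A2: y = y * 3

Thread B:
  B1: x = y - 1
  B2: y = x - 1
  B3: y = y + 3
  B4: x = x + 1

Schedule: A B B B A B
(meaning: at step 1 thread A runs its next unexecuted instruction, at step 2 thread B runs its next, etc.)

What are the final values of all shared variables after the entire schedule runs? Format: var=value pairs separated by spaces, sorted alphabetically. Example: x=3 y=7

Answer: x=2 y=9

Derivation:
Step 1: thread A executes A1 (x = x + 2). Shared: x=5 y=2. PCs: A@1 B@0
Step 2: thread B executes B1 (x = y - 1). Shared: x=1 y=2. PCs: A@1 B@1
Step 3: thread B executes B2 (y = x - 1). Shared: x=1 y=0. PCs: A@1 B@2
Step 4: thread B executes B3 (y = y + 3). Shared: x=1 y=3. PCs: A@1 B@3
Step 5: thread A executes A2 (y = y * 3). Shared: x=1 y=9. PCs: A@2 B@3
Step 6: thread B executes B4 (x = x + 1). Shared: x=2 y=9. PCs: A@2 B@4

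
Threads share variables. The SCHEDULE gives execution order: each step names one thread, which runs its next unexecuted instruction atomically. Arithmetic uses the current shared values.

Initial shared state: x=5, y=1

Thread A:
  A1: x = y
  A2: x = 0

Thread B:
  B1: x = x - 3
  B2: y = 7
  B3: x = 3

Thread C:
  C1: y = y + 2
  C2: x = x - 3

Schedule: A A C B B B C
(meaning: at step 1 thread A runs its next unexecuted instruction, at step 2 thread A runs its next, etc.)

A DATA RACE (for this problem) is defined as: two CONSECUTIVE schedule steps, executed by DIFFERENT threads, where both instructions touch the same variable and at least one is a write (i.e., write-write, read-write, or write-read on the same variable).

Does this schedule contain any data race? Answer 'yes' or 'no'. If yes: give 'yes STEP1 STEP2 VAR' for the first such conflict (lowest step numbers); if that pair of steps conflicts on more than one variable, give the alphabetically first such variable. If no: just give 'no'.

Answer: yes 6 7 x

Derivation:
Steps 1,2: same thread (A). No race.
Steps 2,3: A(r=-,w=x) vs C(r=y,w=y). No conflict.
Steps 3,4: C(r=y,w=y) vs B(r=x,w=x). No conflict.
Steps 4,5: same thread (B). No race.
Steps 5,6: same thread (B). No race.
Steps 6,7: B(x = 3) vs C(x = x - 3). RACE on x (W-W).
First conflict at steps 6,7.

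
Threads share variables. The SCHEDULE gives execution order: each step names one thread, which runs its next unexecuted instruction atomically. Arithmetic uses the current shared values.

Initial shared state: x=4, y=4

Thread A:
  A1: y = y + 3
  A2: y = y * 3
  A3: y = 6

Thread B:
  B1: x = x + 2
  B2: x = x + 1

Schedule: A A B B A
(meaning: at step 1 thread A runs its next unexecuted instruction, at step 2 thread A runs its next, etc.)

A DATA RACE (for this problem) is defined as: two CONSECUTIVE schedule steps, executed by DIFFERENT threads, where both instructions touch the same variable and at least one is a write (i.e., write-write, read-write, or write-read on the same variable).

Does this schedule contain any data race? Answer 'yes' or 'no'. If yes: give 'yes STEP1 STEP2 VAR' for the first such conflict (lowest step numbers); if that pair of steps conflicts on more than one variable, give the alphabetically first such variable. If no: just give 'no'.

Answer: no

Derivation:
Steps 1,2: same thread (A). No race.
Steps 2,3: A(r=y,w=y) vs B(r=x,w=x). No conflict.
Steps 3,4: same thread (B). No race.
Steps 4,5: B(r=x,w=x) vs A(r=-,w=y). No conflict.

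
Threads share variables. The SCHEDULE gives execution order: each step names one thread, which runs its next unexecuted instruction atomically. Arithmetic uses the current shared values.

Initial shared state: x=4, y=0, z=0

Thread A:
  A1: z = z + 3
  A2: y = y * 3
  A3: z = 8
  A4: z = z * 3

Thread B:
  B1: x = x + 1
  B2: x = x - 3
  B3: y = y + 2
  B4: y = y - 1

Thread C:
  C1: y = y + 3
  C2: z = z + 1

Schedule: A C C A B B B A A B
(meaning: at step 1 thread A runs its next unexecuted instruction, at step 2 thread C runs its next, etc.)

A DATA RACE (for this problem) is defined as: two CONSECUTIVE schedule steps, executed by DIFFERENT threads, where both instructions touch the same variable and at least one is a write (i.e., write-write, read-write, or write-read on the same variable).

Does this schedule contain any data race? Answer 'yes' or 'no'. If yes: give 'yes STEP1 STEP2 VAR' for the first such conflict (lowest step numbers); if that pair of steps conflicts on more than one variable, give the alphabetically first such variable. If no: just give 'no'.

Steps 1,2: A(r=z,w=z) vs C(r=y,w=y). No conflict.
Steps 2,3: same thread (C). No race.
Steps 3,4: C(r=z,w=z) vs A(r=y,w=y). No conflict.
Steps 4,5: A(r=y,w=y) vs B(r=x,w=x). No conflict.
Steps 5,6: same thread (B). No race.
Steps 6,7: same thread (B). No race.
Steps 7,8: B(r=y,w=y) vs A(r=-,w=z). No conflict.
Steps 8,9: same thread (A). No race.
Steps 9,10: A(r=z,w=z) vs B(r=y,w=y). No conflict.

Answer: no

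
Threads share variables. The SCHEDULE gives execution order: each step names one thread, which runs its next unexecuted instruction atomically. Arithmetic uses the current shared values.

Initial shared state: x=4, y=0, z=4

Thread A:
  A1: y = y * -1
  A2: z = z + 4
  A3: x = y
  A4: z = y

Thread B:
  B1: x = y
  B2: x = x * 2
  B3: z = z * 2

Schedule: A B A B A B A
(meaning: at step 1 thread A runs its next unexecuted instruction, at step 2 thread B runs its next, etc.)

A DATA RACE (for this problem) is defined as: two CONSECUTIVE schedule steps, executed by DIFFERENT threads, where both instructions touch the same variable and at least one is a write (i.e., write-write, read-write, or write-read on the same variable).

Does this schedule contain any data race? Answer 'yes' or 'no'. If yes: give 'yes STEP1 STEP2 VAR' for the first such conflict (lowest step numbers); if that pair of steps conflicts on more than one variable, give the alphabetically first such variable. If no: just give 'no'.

Steps 1,2: A(y = y * -1) vs B(x = y). RACE on y (W-R).
Steps 2,3: B(r=y,w=x) vs A(r=z,w=z). No conflict.
Steps 3,4: A(r=z,w=z) vs B(r=x,w=x). No conflict.
Steps 4,5: B(x = x * 2) vs A(x = y). RACE on x (W-W).
Steps 5,6: A(r=y,w=x) vs B(r=z,w=z). No conflict.
Steps 6,7: B(z = z * 2) vs A(z = y). RACE on z (W-W).
First conflict at steps 1,2.

Answer: yes 1 2 y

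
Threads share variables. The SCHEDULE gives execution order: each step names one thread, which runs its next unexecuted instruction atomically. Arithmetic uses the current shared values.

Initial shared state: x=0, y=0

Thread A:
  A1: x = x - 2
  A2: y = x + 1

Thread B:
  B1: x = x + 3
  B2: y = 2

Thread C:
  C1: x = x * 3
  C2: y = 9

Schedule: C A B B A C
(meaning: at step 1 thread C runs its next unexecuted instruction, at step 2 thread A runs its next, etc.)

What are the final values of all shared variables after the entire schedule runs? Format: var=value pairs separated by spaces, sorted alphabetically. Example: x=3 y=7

Step 1: thread C executes C1 (x = x * 3). Shared: x=0 y=0. PCs: A@0 B@0 C@1
Step 2: thread A executes A1 (x = x - 2). Shared: x=-2 y=0. PCs: A@1 B@0 C@1
Step 3: thread B executes B1 (x = x + 3). Shared: x=1 y=0. PCs: A@1 B@1 C@1
Step 4: thread B executes B2 (y = 2). Shared: x=1 y=2. PCs: A@1 B@2 C@1
Step 5: thread A executes A2 (y = x + 1). Shared: x=1 y=2. PCs: A@2 B@2 C@1
Step 6: thread C executes C2 (y = 9). Shared: x=1 y=9. PCs: A@2 B@2 C@2

Answer: x=1 y=9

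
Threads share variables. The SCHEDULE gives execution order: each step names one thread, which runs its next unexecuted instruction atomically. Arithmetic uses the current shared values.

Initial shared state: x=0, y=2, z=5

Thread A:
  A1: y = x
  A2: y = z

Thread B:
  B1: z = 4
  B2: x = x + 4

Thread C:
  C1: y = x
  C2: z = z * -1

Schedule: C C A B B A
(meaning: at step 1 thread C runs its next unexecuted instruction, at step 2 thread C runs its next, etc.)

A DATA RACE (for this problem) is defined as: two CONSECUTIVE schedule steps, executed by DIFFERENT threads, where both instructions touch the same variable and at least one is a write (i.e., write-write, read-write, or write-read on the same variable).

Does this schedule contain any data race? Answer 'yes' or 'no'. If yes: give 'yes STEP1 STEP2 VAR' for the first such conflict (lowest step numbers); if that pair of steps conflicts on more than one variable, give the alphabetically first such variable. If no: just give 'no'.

Steps 1,2: same thread (C). No race.
Steps 2,3: C(r=z,w=z) vs A(r=x,w=y). No conflict.
Steps 3,4: A(r=x,w=y) vs B(r=-,w=z). No conflict.
Steps 4,5: same thread (B). No race.
Steps 5,6: B(r=x,w=x) vs A(r=z,w=y). No conflict.

Answer: no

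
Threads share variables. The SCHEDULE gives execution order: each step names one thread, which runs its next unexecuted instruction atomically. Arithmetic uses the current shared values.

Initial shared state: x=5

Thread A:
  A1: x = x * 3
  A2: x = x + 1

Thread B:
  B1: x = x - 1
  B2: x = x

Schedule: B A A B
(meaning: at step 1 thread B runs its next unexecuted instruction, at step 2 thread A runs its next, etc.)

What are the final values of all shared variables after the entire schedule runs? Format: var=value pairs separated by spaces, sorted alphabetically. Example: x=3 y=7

Step 1: thread B executes B1 (x = x - 1). Shared: x=4. PCs: A@0 B@1
Step 2: thread A executes A1 (x = x * 3). Shared: x=12. PCs: A@1 B@1
Step 3: thread A executes A2 (x = x + 1). Shared: x=13. PCs: A@2 B@1
Step 4: thread B executes B2 (x = x). Shared: x=13. PCs: A@2 B@2

Answer: x=13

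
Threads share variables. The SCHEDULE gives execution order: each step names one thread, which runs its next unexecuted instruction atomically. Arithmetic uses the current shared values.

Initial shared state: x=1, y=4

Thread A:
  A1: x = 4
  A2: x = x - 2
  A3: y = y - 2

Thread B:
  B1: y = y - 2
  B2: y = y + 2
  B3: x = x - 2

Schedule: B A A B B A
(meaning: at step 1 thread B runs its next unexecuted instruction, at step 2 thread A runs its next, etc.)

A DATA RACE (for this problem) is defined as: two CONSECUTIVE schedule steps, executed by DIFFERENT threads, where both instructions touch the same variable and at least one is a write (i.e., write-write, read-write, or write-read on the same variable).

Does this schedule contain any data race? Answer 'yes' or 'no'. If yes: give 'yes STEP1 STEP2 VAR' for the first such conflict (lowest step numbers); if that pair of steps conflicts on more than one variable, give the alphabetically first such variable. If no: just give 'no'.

Steps 1,2: B(r=y,w=y) vs A(r=-,w=x). No conflict.
Steps 2,3: same thread (A). No race.
Steps 3,4: A(r=x,w=x) vs B(r=y,w=y). No conflict.
Steps 4,5: same thread (B). No race.
Steps 5,6: B(r=x,w=x) vs A(r=y,w=y). No conflict.

Answer: no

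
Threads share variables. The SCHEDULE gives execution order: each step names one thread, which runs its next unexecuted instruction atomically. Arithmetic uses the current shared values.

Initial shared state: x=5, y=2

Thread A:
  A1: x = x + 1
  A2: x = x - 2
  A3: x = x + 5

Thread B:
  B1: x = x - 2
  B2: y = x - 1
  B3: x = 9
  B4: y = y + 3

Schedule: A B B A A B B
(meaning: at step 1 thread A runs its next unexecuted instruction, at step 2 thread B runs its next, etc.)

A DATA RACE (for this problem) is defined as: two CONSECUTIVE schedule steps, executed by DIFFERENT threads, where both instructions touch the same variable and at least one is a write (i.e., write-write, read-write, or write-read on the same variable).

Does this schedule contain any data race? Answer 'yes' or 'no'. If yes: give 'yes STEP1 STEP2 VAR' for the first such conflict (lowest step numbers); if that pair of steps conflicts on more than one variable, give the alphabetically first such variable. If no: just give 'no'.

Steps 1,2: A(x = x + 1) vs B(x = x - 2). RACE on x (W-W).
Steps 2,3: same thread (B). No race.
Steps 3,4: B(y = x - 1) vs A(x = x - 2). RACE on x (R-W).
Steps 4,5: same thread (A). No race.
Steps 5,6: A(x = x + 5) vs B(x = 9). RACE on x (W-W).
Steps 6,7: same thread (B). No race.
First conflict at steps 1,2.

Answer: yes 1 2 x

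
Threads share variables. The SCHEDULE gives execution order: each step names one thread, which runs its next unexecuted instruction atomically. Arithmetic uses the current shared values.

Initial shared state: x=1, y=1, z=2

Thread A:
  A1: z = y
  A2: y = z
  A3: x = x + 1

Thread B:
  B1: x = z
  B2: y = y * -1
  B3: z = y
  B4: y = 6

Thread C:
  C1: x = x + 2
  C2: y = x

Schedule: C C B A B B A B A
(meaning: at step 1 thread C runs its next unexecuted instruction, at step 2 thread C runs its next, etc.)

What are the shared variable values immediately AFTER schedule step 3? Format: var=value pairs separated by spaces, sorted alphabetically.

Step 1: thread C executes C1 (x = x + 2). Shared: x=3 y=1 z=2. PCs: A@0 B@0 C@1
Step 2: thread C executes C2 (y = x). Shared: x=3 y=3 z=2. PCs: A@0 B@0 C@2
Step 3: thread B executes B1 (x = z). Shared: x=2 y=3 z=2. PCs: A@0 B@1 C@2

Answer: x=2 y=3 z=2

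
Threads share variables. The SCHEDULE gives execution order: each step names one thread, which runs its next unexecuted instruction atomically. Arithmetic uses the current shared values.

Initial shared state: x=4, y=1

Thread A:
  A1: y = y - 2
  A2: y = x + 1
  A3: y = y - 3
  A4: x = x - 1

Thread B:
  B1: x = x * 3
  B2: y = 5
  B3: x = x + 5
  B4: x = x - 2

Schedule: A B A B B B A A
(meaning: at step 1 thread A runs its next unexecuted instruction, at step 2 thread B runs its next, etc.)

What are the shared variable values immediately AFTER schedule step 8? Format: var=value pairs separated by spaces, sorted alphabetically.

Answer: x=14 y=2

Derivation:
Step 1: thread A executes A1 (y = y - 2). Shared: x=4 y=-1. PCs: A@1 B@0
Step 2: thread B executes B1 (x = x * 3). Shared: x=12 y=-1. PCs: A@1 B@1
Step 3: thread A executes A2 (y = x + 1). Shared: x=12 y=13. PCs: A@2 B@1
Step 4: thread B executes B2 (y = 5). Shared: x=12 y=5. PCs: A@2 B@2
Step 5: thread B executes B3 (x = x + 5). Shared: x=17 y=5. PCs: A@2 B@3
Step 6: thread B executes B4 (x = x - 2). Shared: x=15 y=5. PCs: A@2 B@4
Step 7: thread A executes A3 (y = y - 3). Shared: x=15 y=2. PCs: A@3 B@4
Step 8: thread A executes A4 (x = x - 1). Shared: x=14 y=2. PCs: A@4 B@4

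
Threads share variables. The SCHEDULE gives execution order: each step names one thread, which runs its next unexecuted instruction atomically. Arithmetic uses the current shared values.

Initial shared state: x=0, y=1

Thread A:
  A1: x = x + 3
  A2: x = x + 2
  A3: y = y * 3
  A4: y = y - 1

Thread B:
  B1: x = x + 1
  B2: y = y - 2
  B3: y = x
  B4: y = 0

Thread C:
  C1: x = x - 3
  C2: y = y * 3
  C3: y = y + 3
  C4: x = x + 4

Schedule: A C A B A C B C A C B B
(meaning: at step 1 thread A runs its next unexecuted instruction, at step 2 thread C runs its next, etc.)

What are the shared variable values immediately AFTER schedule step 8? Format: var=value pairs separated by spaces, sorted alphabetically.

Step 1: thread A executes A1 (x = x + 3). Shared: x=3 y=1. PCs: A@1 B@0 C@0
Step 2: thread C executes C1 (x = x - 3). Shared: x=0 y=1. PCs: A@1 B@0 C@1
Step 3: thread A executes A2 (x = x + 2). Shared: x=2 y=1. PCs: A@2 B@0 C@1
Step 4: thread B executes B1 (x = x + 1). Shared: x=3 y=1. PCs: A@2 B@1 C@1
Step 5: thread A executes A3 (y = y * 3). Shared: x=3 y=3. PCs: A@3 B@1 C@1
Step 6: thread C executes C2 (y = y * 3). Shared: x=3 y=9. PCs: A@3 B@1 C@2
Step 7: thread B executes B2 (y = y - 2). Shared: x=3 y=7. PCs: A@3 B@2 C@2
Step 8: thread C executes C3 (y = y + 3). Shared: x=3 y=10. PCs: A@3 B@2 C@3

Answer: x=3 y=10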